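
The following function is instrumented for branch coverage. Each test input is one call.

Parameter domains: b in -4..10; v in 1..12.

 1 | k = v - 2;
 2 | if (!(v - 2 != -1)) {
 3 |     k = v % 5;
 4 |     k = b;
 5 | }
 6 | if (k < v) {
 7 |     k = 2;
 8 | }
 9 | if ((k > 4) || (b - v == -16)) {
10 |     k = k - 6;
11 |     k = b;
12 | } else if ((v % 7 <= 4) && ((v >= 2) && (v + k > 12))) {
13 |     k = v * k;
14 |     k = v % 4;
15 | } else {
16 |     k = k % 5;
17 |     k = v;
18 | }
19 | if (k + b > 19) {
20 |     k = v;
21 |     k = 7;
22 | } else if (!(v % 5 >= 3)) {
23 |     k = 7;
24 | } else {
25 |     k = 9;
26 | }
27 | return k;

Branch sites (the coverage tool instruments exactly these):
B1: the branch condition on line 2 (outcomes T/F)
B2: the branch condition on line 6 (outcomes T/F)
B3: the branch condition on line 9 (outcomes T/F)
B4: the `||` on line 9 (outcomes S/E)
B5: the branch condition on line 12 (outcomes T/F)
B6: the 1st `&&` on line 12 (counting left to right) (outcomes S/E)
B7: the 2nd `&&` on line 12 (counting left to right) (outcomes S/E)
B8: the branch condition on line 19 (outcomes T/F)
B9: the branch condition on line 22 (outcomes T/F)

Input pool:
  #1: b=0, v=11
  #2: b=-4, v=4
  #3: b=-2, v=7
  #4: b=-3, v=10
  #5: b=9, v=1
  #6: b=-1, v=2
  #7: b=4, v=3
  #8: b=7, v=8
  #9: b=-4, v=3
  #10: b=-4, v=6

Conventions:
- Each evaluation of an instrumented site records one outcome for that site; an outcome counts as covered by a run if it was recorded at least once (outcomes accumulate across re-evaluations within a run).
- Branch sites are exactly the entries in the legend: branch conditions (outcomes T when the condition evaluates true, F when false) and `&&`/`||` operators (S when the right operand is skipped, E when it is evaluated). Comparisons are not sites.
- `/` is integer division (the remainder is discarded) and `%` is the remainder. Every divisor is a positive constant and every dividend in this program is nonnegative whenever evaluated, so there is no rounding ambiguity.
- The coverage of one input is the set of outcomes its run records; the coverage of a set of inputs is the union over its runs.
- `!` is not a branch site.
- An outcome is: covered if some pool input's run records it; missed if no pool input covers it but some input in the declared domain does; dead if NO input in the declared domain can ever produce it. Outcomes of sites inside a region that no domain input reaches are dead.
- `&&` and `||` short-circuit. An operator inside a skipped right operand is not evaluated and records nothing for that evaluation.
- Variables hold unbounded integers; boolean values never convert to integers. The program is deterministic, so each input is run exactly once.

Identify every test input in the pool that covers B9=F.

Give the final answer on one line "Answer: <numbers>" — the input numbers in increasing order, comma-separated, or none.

input #1 (b=0, v=11): does not produce B9=F
input #2 (b=-4, v=4): produces B9=F
input #3 (b=-2, v=7): does not produce B9=F
input #4 (b=-3, v=10): does not produce B9=F
input #5 (b=9, v=1): does not produce B9=F
input #6 (b=-1, v=2): does not produce B9=F
input #7 (b=4, v=3): produces B9=F
input #8 (b=7, v=8): produces B9=F
input #9 (b=-4, v=3): produces B9=F
input #10 (b=-4, v=6): does not produce B9=F

Answer: 2, 7, 8, 9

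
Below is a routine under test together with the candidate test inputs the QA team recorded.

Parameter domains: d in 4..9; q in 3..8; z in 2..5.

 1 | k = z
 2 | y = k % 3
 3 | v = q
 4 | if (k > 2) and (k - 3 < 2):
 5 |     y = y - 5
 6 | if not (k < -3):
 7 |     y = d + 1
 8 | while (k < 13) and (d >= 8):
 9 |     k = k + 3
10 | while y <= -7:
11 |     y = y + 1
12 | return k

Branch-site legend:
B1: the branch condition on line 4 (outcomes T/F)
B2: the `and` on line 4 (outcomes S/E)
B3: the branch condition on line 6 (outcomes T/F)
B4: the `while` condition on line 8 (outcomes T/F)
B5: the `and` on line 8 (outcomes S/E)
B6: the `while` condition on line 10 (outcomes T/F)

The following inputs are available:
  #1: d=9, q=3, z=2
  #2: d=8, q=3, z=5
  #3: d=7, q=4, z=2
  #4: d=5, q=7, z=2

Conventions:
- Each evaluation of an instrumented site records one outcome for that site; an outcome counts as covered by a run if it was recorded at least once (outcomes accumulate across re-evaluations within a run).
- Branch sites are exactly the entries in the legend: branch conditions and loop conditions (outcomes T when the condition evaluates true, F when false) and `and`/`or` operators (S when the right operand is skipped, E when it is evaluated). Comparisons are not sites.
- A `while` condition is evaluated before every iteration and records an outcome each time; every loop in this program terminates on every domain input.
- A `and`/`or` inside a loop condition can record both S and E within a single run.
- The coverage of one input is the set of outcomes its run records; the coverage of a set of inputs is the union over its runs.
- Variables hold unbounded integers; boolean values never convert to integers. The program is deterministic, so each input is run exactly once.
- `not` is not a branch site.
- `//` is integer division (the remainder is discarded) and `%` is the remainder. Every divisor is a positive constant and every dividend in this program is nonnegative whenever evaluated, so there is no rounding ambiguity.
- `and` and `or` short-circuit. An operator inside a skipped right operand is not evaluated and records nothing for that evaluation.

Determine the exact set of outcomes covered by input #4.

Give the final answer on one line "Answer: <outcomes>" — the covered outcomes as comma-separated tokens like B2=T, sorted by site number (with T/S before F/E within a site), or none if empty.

Running input #4 (d=5, q=7, z=2), event by event:
  B2->S, B1->F, B3->T, B5->E, B4->F, B6->F
distinct outcomes covered: B1=F, B2=S, B3=T, B4=F, B5=E, B6=F

Answer: B1=F, B2=S, B3=T, B4=F, B5=E, B6=F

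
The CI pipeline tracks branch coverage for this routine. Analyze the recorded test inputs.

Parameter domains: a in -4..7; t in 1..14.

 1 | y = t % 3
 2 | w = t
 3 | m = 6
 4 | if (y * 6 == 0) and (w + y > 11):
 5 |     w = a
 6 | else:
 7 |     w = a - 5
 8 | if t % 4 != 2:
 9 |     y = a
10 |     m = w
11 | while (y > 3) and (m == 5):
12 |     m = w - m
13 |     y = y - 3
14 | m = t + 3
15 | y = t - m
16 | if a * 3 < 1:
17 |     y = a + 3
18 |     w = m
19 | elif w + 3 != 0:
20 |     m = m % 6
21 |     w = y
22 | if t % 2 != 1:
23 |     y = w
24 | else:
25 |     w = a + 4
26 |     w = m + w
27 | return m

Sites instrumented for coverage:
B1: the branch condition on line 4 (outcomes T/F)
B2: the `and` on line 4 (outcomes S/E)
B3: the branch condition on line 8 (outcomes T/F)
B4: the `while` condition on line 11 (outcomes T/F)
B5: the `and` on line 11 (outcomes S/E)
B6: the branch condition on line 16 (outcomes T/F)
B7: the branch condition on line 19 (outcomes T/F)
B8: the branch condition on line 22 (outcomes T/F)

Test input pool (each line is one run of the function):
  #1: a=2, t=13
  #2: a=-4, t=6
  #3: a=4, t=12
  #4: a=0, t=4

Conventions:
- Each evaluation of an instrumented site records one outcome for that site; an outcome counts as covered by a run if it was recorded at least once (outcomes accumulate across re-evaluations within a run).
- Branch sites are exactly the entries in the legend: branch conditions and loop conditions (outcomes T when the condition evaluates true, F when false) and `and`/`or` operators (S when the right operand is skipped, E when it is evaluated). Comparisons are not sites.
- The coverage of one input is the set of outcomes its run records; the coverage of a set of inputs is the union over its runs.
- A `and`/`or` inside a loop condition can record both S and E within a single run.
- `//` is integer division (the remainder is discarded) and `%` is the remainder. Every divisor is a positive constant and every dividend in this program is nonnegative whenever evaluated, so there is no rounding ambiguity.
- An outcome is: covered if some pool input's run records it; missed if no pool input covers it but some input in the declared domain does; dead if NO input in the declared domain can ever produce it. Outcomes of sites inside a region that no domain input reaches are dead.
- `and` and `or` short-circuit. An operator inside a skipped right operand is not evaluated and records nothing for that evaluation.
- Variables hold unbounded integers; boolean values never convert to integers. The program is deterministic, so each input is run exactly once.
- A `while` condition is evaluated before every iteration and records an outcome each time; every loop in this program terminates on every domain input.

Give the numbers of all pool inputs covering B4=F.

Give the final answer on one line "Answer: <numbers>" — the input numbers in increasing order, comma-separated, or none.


input #1 (a=2, t=13): records B4=F
input #2 (a=-4, t=6): records B4=F
input #3 (a=4, t=12): records B4=F
input #4 (a=0, t=4): records B4=F
Answer: 1, 2, 3, 4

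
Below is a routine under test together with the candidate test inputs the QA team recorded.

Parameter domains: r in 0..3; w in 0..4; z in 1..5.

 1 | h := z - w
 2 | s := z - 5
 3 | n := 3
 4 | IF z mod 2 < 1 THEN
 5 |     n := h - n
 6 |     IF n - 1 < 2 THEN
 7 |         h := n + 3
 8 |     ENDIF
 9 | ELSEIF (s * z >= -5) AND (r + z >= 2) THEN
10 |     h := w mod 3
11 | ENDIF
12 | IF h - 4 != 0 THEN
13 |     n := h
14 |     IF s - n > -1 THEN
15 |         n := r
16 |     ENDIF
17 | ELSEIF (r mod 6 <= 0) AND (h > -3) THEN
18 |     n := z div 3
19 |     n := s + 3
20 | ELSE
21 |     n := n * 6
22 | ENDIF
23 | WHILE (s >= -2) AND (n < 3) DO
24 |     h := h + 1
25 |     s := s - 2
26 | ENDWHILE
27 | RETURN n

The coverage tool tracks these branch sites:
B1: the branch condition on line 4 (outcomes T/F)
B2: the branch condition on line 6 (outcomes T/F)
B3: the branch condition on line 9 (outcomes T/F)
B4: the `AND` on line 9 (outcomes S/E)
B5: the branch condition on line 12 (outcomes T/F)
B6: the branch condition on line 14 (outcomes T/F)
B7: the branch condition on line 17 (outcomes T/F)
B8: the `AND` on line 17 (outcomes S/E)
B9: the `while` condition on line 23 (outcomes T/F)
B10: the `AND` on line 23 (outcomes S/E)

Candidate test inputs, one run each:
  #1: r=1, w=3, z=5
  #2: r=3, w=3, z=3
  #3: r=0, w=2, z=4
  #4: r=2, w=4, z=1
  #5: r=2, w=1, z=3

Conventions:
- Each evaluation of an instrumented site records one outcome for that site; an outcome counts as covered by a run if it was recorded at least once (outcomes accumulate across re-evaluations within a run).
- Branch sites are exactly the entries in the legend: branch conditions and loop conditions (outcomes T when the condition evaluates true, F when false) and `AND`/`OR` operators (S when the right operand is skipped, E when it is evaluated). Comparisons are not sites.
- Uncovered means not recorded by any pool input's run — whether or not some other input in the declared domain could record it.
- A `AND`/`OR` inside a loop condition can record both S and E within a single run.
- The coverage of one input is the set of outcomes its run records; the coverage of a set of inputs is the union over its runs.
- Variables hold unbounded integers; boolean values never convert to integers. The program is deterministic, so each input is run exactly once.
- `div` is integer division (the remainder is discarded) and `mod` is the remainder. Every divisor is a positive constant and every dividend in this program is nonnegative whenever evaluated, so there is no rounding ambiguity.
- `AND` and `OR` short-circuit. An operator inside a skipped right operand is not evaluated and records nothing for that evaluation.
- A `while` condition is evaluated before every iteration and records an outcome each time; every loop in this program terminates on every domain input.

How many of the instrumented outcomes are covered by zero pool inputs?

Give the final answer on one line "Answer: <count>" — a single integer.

test 1 (r=1, w=3, z=5) fires B1->F, B4->E, B3->T, B5->T, B6->T, B10->E, B9->T, B10->E, B9->T, B10->S, B9->F; hits B1=F, B3=T, B4=E, B5=T, B6=T, B9=T, B9=F, B10=S, B10=E
test 2 (r=3, w=3, z=3) fires B1->F, B4->S, B3->F, B5->T, B6->F, B10->E, B9->T, B10->S, B9->F; hits B1=F, B3=F, B4=S, B5=T, B6=F, B9=T, B9=F, B10=S, B10=E
test 3 (r=0, w=2, z=4) fires B1->T, B2->T, B5->T, B6->F, B10->E, B9->T, B10->S, B9->F; hits B1=T, B2=T, B5=T, B6=F, B9=T, B9=F, B10=S, B10=E
test 4 (r=2, w=4, z=1) fires B1->F, B4->E, B3->T, B5->T, B6->F, B10->S, B9->F; hits B1=F, B3=T, B4=E, B5=T, B6=F, B9=F, B10=S
test 5 (r=2, w=1, z=3) fires B1->F, B4->S, B3->F, B5->T, B6->F, B10->E, B9->T, B10->S, B9->F; hits B1=F, B3=F, B4=S, B5=T, B6=F, B9=T, B9=F, B10=S, B10=E
union over the pool: B1=T, B1=F, B2=T, B3=T, B3=F, B4=S, B4=E, B5=T, B6=T, B6=F, B9=T, B9=F, B10=S, B10=E
uncovered (6 of 20): B2=F, B5=F, B7=T, B7=F, B8=S, B8=E

Answer: 6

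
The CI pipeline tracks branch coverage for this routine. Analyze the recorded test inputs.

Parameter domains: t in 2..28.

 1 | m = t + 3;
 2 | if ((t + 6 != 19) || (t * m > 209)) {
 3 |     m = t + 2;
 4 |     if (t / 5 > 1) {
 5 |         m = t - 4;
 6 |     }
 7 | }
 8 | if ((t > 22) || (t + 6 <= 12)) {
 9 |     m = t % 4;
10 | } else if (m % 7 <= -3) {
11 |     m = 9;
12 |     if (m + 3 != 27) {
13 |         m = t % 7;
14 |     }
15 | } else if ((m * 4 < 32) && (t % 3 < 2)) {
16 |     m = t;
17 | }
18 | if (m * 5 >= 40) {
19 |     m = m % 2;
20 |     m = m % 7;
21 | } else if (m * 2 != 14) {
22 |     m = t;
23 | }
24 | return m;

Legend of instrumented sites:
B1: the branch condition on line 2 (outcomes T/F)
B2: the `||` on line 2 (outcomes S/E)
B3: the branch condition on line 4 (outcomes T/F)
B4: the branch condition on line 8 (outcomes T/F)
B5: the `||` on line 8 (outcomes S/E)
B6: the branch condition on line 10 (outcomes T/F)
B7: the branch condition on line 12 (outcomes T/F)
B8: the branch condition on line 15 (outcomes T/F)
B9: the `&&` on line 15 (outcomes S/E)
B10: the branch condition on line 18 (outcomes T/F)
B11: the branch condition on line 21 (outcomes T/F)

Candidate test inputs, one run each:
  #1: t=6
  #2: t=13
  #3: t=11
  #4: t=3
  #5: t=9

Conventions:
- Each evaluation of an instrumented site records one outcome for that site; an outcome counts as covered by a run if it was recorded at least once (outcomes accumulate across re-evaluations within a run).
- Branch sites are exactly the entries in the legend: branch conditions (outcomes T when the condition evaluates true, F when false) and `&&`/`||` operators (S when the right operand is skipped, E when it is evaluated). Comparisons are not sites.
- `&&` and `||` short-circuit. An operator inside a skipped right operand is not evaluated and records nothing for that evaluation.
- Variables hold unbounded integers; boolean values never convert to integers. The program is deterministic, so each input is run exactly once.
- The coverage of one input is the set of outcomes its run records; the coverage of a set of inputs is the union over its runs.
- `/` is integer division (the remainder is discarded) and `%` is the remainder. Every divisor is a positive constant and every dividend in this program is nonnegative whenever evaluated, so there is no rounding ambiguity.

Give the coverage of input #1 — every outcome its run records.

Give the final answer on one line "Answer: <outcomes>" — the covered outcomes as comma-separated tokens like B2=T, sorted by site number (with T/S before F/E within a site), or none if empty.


Event log for input #1 (t=6):
  B2->S, B1->T, B3->F, B5->E, B4->T, B10->F, B11->T
deduplicating events, the covered set is: B1=T, B2=S, B3=F, B4=T, B5=E, B10=F, B11=T
Answer: B1=T, B2=S, B3=F, B4=T, B5=E, B10=F, B11=T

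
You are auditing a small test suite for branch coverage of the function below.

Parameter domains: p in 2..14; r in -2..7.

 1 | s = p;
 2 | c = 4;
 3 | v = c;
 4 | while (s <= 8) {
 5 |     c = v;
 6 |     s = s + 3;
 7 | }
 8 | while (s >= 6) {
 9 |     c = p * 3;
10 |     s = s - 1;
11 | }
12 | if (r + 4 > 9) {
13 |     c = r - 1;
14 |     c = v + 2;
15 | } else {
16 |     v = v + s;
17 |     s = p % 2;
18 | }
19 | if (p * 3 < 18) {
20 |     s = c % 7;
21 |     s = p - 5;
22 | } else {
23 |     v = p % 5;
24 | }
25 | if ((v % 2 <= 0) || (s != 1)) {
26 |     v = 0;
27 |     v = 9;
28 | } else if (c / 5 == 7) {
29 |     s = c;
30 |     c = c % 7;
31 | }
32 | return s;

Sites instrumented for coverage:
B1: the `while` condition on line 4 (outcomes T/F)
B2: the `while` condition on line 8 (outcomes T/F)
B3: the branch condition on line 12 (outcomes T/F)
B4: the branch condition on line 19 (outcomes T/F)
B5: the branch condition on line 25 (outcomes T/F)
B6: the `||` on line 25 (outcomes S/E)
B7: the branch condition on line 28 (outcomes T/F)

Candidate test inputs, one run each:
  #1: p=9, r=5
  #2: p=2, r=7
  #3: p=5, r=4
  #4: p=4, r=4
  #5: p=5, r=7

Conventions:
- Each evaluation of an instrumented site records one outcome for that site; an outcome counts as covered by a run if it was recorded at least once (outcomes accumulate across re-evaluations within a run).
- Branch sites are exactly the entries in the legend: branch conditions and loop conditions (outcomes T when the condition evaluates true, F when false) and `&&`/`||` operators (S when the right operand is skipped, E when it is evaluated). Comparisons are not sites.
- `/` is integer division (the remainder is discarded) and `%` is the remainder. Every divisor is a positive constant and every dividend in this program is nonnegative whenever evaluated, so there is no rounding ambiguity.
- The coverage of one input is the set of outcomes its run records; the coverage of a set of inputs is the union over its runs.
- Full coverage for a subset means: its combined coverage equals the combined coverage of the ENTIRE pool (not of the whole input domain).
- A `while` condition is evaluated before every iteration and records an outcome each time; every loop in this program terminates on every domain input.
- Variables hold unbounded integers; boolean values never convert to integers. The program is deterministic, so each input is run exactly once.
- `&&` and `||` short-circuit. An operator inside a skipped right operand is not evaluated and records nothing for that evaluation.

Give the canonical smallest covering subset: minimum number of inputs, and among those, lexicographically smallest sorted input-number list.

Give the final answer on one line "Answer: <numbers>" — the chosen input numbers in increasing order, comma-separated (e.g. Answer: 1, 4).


#1 (p=9, r=5) -> B1->F, B2->T, B2->T, B2->T, B2->T, B2->F, B3->F, B4->F, B6->S, B5->T; covered: B1=F, B2=T, B2=F, B3=F, B4=F, B5=T, B6=S
#2 (p=2, r=7) -> B1->T, B1->T, B1->T, B1->F, B2->T, B2->T, B2->T, B2->T, B2->T, B2->T, B2->F, B3->T, B4->T, B6->S, ...; covered: B1=T, B1=F, B2=T, B2=F, B3=T, B4=T, B5=T, B6=S
#3 (p=5, r=4) -> B1->T, B1->T, B1->F, B2->T, B2->T, B2->T, B2->T, B2->T, B2->T, B2->F, B3->F, B4->T, B6->E, B5->T; covered: B1=T, B1=F, B2=T, B2=F, B3=F, B4=T, B5=T, B6=E
#4 (p=4, r=4) -> B1->T, B1->T, B1->F, B2->T, B2->T, B2->T, B2->T, B2->T, B2->F, B3->F, B4->T, B6->E, B5->T; covered: B1=T, B1=F, B2=T, B2=F, B3=F, B4=T, B5=T, B6=E
#5 (p=5, r=7) -> B1->T, B1->T, B1->F, B2->T, B2->T, B2->T, B2->T, B2->T, B2->T, B2->F, B3->T, B4->T, B6->S, B5->T; covered: B1=T, B1=F, B2=T, B2=F, B3=T, B4=T, B5=T, B6=S
union over all inputs: B1=T, B1=F, B2=T, B2=F, B3=T, B3=F, B4=T, B4=F, B5=T, B6=S, B6=E (11 outcomes)
size 1 is not enough: best union over all size-1 subsets is 8/11
size 2 is not enough: best union over all size-2 subsets is 10/11
at size 3, {1, 2, 3} reaches all 11 outcomes; every lexicographically earlier size-3 subset fails
Answer: 1, 2, 3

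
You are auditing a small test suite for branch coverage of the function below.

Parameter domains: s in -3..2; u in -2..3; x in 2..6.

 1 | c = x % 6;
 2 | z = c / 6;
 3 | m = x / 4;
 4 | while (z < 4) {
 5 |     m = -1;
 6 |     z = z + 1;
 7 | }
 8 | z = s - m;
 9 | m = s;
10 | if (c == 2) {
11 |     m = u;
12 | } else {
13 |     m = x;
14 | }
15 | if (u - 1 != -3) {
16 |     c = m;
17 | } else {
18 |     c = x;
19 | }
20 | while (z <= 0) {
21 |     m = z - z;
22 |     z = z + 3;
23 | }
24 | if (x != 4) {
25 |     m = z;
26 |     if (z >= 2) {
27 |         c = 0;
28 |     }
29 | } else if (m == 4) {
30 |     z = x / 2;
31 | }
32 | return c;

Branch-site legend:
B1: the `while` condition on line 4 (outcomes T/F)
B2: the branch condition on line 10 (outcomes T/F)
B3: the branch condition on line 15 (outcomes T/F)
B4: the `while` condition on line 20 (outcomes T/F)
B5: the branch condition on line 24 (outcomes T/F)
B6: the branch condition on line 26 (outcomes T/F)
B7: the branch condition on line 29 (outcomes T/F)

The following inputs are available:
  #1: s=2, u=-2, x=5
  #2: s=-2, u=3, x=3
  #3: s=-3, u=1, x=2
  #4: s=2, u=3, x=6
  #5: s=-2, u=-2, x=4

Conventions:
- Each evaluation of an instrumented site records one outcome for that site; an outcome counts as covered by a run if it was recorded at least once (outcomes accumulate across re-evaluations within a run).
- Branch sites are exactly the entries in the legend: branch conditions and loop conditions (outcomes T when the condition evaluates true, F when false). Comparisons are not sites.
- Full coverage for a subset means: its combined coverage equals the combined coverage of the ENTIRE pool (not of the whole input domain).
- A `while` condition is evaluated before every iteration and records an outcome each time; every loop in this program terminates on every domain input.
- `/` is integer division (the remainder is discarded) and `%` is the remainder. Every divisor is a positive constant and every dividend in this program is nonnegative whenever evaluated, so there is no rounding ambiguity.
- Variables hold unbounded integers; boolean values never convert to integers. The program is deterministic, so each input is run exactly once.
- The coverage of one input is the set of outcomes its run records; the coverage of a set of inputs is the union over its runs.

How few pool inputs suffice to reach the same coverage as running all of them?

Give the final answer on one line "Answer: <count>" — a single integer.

test 1 (s=2, u=-2, x=5) fires B1->T, B1->T, B1->T, B1->T, B1->F, B2->F, B3->F, B4->F, B5->T, B6->T; hits B1=T, B1=F, B2=F, B3=F, B4=F, B5=T, B6=T
test 2 (s=-2, u=3, x=3) fires B1->T, B1->T, B1->T, B1->T, B1->F, B2->F, B3->T, B4->T, B4->F, B5->T, B6->T; hits B1=T, B1=F, B2=F, B3=T, B4=T, B4=F, B5=T, B6=T
test 3 (s=-3, u=1, x=2) fires B1->T, B1->T, B1->T, B1->T, B1->F, B2->T, B3->T, B4->T, B4->F, B5->T, B6->F; hits B1=T, B1=F, B2=T, B3=T, B4=T, B4=F, B5=T, B6=F
test 4 (s=2, u=3, x=6) fires B1->T, B1->T, B1->T, B1->T, B1->F, B2->F, B3->T, B4->F, B5->T, B6->T; hits B1=T, B1=F, B2=F, B3=T, B4=F, B5=T, B6=T
test 5 (s=-2, u=-2, x=4) fires B1->T, B1->T, B1->T, B1->T, B1->F, B2->F, B3->F, B4->T, B4->F, B5->F, B7->F; hits B1=T, B1=F, B2=F, B3=F, B4=T, B4=F, B5=F, B7=F
together the pool reaches 13 outcomes: B1=T, B1=F, B2=T, B2=F, B3=T, B3=F, B4=T, B4=F, B5=T, B5=F, B6=T, B6=F, B7=F
no size-1 subset reaches all 13 outcomes (best union: 8/13)
no size-2 subset reaches all 13 outcomes (best union: 12/13)
inputs {1, 3, 5} (size 3) cover everything; no size-3 subset with a lexicographically smaller index list covers all 13

Answer: 3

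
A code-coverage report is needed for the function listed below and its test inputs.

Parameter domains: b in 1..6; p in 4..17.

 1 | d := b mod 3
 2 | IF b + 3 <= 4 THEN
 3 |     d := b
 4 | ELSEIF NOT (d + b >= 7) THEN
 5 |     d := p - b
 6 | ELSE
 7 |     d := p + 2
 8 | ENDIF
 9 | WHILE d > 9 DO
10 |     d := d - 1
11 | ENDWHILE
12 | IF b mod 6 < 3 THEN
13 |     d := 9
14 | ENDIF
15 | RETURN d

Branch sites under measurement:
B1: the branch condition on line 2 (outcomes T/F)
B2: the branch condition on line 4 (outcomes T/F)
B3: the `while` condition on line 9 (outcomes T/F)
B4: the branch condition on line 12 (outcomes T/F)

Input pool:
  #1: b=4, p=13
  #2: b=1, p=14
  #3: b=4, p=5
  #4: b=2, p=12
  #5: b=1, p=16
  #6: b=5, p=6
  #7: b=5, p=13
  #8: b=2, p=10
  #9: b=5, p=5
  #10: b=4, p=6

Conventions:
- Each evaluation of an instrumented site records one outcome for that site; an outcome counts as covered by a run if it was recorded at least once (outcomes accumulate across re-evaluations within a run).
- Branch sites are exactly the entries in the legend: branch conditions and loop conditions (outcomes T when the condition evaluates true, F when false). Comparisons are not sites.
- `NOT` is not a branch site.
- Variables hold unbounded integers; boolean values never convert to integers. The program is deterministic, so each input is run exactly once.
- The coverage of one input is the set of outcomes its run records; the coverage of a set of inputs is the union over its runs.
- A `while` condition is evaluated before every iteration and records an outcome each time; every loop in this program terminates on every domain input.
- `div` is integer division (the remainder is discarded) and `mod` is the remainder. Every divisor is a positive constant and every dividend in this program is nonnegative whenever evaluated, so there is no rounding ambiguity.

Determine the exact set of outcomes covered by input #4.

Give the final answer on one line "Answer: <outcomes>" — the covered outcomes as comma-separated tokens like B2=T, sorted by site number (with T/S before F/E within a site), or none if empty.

Event log for input #4 (b=2, p=12):
  B1->F, B2->T, B3->T, B3->F, B4->T
as a set, this run covers: B1=F, B2=T, B3=T, B3=F, B4=T

Answer: B1=F, B2=T, B3=T, B3=F, B4=T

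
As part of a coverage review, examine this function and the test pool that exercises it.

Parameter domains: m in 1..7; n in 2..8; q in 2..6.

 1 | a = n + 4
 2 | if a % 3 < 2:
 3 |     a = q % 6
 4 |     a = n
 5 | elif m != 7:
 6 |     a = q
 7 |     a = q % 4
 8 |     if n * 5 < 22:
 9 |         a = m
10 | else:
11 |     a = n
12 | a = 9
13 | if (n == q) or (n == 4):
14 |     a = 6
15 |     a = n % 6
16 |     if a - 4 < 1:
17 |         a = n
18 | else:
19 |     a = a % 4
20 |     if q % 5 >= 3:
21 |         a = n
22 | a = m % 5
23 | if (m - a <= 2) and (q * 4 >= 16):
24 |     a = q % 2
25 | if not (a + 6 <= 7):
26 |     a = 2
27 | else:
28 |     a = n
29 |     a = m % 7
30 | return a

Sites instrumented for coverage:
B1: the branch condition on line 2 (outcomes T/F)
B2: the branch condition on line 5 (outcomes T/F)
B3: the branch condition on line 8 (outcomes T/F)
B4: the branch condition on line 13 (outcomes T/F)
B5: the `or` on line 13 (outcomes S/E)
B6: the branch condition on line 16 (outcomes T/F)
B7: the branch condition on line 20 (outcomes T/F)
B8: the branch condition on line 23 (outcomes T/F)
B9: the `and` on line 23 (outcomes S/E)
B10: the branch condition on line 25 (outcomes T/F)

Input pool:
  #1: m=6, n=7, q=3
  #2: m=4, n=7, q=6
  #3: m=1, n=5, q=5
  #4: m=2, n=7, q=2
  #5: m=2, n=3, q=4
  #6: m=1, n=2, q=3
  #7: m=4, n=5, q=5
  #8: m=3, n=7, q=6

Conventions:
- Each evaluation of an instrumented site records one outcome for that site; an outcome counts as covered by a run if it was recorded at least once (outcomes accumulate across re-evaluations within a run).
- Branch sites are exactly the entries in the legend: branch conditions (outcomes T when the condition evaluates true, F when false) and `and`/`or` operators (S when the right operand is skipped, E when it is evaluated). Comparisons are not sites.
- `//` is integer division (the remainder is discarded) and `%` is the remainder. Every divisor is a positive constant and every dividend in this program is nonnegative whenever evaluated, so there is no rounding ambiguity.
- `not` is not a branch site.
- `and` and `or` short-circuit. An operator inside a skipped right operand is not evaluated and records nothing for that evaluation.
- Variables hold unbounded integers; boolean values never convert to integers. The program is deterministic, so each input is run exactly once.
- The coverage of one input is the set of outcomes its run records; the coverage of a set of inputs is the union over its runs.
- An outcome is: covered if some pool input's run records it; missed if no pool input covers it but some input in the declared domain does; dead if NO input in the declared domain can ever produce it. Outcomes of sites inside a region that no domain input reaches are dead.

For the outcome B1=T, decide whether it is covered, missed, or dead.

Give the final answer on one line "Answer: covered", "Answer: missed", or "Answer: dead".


B1=T is recorded by pool input(s) 3, 5, 6, 7 -> covered
Answer: covered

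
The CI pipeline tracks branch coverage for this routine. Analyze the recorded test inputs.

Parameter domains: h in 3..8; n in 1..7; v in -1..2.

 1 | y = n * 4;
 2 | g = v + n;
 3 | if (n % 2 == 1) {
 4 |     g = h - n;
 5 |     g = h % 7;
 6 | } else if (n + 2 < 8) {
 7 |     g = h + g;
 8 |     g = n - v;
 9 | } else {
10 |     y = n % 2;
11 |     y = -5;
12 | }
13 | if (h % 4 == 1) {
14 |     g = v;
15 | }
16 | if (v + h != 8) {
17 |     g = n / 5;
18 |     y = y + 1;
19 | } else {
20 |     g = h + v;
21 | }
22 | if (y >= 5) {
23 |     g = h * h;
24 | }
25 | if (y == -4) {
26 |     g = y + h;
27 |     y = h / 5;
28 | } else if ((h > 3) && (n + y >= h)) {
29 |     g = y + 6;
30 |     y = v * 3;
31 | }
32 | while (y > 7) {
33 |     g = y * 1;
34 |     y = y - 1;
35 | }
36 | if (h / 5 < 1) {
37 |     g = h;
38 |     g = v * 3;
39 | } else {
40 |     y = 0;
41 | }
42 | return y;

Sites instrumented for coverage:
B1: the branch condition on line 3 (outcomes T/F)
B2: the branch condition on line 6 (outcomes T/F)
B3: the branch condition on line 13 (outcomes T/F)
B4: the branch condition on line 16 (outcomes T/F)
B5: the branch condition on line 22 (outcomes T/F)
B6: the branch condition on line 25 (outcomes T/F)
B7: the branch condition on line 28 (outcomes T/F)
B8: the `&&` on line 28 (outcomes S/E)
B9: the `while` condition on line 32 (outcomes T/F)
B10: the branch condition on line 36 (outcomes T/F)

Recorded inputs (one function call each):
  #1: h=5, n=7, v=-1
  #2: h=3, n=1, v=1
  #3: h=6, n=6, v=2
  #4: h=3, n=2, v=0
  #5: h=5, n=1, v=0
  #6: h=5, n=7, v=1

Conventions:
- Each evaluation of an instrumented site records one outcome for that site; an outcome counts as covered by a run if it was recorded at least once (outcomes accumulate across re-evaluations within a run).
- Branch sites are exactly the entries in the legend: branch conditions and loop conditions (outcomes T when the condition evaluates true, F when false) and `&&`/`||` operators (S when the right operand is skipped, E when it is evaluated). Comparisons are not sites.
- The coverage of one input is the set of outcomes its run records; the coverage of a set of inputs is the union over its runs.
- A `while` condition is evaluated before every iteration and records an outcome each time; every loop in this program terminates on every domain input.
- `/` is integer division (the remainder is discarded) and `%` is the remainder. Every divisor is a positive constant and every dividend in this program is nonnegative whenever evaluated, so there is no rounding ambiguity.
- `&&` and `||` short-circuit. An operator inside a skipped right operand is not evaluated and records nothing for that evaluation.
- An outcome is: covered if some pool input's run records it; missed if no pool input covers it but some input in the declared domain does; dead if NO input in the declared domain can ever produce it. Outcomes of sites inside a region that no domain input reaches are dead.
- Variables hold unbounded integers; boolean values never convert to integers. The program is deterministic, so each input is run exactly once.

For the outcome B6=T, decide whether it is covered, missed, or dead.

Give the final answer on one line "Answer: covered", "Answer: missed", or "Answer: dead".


no pool input records B6=T
but domain input (h=3, n=6, v=-1) does record it -> reachable, so missed
Answer: missed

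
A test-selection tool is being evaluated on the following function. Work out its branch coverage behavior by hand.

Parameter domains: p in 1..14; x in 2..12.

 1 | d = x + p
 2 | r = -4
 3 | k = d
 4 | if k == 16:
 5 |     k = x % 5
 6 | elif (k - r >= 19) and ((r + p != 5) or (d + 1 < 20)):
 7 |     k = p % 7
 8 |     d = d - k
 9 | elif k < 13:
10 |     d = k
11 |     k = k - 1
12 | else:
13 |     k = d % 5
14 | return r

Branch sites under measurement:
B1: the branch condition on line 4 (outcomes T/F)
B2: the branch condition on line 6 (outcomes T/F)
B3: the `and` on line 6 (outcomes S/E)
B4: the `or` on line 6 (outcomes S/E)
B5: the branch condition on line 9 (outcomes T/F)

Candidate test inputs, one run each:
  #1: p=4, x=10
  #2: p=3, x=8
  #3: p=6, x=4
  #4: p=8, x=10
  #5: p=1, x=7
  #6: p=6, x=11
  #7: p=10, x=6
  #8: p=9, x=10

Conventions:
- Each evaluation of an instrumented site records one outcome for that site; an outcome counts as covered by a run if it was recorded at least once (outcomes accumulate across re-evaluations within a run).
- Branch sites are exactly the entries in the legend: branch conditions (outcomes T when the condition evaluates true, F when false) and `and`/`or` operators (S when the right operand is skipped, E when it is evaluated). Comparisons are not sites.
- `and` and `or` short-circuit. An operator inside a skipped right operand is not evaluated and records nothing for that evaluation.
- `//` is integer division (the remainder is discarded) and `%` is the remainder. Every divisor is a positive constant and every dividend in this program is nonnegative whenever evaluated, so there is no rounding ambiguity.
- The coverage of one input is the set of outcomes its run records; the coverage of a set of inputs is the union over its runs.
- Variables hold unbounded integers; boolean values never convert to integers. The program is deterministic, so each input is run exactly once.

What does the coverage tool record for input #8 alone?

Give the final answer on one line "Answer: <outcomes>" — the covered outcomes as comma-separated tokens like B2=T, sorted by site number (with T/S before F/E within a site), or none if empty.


Simulating input #8 (p=9, x=10) step by step:
  B1->F, B3->E, B4->E, B2->F, B5->F
deduplicating events, the covered set is: B1=F, B2=F, B3=E, B4=E, B5=F
Answer: B1=F, B2=F, B3=E, B4=E, B5=F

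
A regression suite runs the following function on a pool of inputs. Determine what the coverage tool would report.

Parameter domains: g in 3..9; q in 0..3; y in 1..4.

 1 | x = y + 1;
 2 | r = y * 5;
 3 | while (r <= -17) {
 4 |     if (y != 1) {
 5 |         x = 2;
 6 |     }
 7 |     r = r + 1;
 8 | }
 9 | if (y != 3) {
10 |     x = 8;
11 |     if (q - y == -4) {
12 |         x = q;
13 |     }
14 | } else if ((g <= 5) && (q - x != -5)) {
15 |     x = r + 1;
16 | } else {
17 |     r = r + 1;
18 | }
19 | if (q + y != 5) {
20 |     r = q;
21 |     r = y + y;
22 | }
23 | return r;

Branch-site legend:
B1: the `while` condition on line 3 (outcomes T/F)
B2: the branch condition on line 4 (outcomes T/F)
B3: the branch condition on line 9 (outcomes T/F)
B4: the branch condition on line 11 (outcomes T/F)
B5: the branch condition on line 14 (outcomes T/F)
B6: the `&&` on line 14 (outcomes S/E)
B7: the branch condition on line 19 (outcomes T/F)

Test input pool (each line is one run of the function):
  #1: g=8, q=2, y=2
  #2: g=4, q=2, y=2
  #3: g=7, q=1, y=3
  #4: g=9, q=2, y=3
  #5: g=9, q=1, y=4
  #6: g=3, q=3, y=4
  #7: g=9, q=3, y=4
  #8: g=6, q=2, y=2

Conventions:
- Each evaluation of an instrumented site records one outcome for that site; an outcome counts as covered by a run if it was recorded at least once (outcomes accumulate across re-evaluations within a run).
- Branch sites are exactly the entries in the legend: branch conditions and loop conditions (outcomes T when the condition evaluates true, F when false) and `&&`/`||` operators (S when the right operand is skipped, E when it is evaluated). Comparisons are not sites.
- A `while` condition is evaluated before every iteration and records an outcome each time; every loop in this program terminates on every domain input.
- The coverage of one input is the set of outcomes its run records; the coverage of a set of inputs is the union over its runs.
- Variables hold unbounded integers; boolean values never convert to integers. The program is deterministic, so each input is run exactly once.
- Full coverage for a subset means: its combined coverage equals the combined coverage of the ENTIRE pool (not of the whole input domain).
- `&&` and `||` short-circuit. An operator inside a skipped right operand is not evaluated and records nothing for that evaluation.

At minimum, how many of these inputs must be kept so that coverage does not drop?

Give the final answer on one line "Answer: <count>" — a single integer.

run #1 (g=8, q=2, y=2) runs B1->F, B3->T, B4->F, B7->T; records B1=F, B3=T, B4=F, B7=T
run #2 (g=4, q=2, y=2) runs B1->F, B3->T, B4->F, B7->T; records B1=F, B3=T, B4=F, B7=T
run #3 (g=7, q=1, y=3) runs B1->F, B3->F, B6->S, B5->F, B7->T; records B1=F, B3=F, B5=F, B6=S, B7=T
run #4 (g=9, q=2, y=3) runs B1->F, B3->F, B6->S, B5->F, B7->F; records B1=F, B3=F, B5=F, B6=S, B7=F
run #5 (g=9, q=1, y=4) runs B1->F, B3->T, B4->F, B7->F; records B1=F, B3=T, B4=F, B7=F
run #6 (g=3, q=3, y=4) runs B1->F, B3->T, B4->F, B7->T; records B1=F, B3=T, B4=F, B7=T
run #7 (g=9, q=3, y=4) runs B1->F, B3->T, B4->F, B7->T; records B1=F, B3=T, B4=F, B7=T
run #8 (g=6, q=2, y=2) runs B1->F, B3->T, B4->F, B7->T; records B1=F, B3=T, B4=F, B7=T
pool-wide coverage (8 outcomes): B1=F, B3=T, B3=F, B4=F, B5=F, B6=S, B7=T, B7=F
every size-1 subset falls short of the 8 outcomes (best: 5/8)
size 2: inputs {1, 4} cover all 8 outcomes, and no lexicographically smaller subset of this size does

Answer: 2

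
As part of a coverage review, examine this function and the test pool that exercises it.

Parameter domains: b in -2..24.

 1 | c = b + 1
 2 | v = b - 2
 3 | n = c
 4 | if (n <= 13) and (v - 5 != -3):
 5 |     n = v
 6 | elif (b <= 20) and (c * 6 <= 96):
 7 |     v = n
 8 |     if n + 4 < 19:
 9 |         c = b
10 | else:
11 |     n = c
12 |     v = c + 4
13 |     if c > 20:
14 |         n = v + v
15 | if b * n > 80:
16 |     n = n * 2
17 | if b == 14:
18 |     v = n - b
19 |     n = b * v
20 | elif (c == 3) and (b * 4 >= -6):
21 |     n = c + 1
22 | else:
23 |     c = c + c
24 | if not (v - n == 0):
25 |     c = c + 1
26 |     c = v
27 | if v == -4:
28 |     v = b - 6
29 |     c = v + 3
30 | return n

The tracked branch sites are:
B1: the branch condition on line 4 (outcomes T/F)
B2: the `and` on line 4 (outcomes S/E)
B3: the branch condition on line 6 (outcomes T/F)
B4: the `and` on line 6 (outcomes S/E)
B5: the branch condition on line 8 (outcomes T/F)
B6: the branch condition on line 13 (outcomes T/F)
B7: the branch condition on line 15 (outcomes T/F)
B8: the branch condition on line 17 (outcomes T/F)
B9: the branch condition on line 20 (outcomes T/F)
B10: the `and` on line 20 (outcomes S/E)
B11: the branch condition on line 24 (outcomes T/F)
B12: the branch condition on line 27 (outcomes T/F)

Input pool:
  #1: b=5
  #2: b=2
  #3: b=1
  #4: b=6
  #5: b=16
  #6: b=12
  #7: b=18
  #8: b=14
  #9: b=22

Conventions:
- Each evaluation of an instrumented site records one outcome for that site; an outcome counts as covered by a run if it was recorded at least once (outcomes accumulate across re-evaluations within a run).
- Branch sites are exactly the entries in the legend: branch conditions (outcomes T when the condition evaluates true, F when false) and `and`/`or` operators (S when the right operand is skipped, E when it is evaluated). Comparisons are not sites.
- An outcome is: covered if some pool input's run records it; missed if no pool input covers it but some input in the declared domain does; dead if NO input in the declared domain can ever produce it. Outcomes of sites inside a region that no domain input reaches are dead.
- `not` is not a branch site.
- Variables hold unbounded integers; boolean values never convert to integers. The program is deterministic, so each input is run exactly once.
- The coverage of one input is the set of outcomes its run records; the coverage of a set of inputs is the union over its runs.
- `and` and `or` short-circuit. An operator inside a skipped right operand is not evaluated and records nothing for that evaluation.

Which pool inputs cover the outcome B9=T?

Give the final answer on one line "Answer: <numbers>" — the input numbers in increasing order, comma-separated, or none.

input #1 (b=5): does not produce B9=T
input #2 (b=2): produces B9=T
input #3 (b=1): does not produce B9=T
input #4 (b=6): does not produce B9=T
input #5 (b=16): does not produce B9=T
input #6 (b=12): does not produce B9=T
input #7 (b=18): does not produce B9=T
input #8 (b=14): does not produce B9=T
input #9 (b=22): does not produce B9=T

Answer: 2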